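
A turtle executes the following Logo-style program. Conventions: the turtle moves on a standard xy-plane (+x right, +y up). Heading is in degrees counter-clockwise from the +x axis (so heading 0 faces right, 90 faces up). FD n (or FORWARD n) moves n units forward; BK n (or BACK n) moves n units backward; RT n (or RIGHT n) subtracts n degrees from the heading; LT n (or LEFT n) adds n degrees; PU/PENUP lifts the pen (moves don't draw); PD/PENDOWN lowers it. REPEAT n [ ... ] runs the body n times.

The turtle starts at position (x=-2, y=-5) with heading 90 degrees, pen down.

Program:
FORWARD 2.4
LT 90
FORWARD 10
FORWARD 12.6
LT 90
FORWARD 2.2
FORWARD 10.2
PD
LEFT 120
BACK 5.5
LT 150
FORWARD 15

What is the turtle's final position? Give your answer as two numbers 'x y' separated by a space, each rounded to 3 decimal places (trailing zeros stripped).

Answer: -44.363 -17.75

Derivation:
Executing turtle program step by step:
Start: pos=(-2,-5), heading=90, pen down
FD 2.4: (-2,-5) -> (-2,-2.6) [heading=90, draw]
LT 90: heading 90 -> 180
FD 10: (-2,-2.6) -> (-12,-2.6) [heading=180, draw]
FD 12.6: (-12,-2.6) -> (-24.6,-2.6) [heading=180, draw]
LT 90: heading 180 -> 270
FD 2.2: (-24.6,-2.6) -> (-24.6,-4.8) [heading=270, draw]
FD 10.2: (-24.6,-4.8) -> (-24.6,-15) [heading=270, draw]
PD: pen down
LT 120: heading 270 -> 30
BK 5.5: (-24.6,-15) -> (-29.363,-17.75) [heading=30, draw]
LT 150: heading 30 -> 180
FD 15: (-29.363,-17.75) -> (-44.363,-17.75) [heading=180, draw]
Final: pos=(-44.363,-17.75), heading=180, 7 segment(s) drawn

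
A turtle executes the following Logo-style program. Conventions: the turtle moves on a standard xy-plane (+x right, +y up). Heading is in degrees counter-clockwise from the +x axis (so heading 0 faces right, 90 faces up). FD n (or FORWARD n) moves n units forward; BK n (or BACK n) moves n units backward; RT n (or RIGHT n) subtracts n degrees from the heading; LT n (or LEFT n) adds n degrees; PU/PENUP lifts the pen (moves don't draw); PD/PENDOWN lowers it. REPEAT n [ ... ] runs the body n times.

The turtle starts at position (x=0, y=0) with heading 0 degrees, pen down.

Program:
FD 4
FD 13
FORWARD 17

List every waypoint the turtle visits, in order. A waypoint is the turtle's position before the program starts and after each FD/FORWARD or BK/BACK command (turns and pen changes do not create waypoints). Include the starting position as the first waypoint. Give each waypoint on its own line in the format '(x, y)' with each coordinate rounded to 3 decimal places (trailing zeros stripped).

Executing turtle program step by step:
Start: pos=(0,0), heading=0, pen down
FD 4: (0,0) -> (4,0) [heading=0, draw]
FD 13: (4,0) -> (17,0) [heading=0, draw]
FD 17: (17,0) -> (34,0) [heading=0, draw]
Final: pos=(34,0), heading=0, 3 segment(s) drawn
Waypoints (4 total):
(0, 0)
(4, 0)
(17, 0)
(34, 0)

Answer: (0, 0)
(4, 0)
(17, 0)
(34, 0)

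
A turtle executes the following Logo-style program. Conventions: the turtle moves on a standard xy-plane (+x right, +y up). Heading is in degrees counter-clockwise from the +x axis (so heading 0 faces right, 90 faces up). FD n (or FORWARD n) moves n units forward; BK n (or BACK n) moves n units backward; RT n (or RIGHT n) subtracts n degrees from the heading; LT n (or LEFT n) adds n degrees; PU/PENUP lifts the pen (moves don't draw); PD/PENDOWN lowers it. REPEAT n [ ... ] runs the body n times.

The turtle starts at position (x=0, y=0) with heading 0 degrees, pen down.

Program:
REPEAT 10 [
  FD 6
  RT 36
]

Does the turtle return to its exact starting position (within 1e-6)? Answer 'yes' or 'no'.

Answer: yes

Derivation:
Executing turtle program step by step:
Start: pos=(0,0), heading=0, pen down
REPEAT 10 [
  -- iteration 1/10 --
  FD 6: (0,0) -> (6,0) [heading=0, draw]
  RT 36: heading 0 -> 324
  -- iteration 2/10 --
  FD 6: (6,0) -> (10.854,-3.527) [heading=324, draw]
  RT 36: heading 324 -> 288
  -- iteration 3/10 --
  FD 6: (10.854,-3.527) -> (12.708,-9.233) [heading=288, draw]
  RT 36: heading 288 -> 252
  -- iteration 4/10 --
  FD 6: (12.708,-9.233) -> (10.854,-14.939) [heading=252, draw]
  RT 36: heading 252 -> 216
  -- iteration 5/10 --
  FD 6: (10.854,-14.939) -> (6,-18.466) [heading=216, draw]
  RT 36: heading 216 -> 180
  -- iteration 6/10 --
  FD 6: (6,-18.466) -> (0,-18.466) [heading=180, draw]
  RT 36: heading 180 -> 144
  -- iteration 7/10 --
  FD 6: (0,-18.466) -> (-4.854,-14.939) [heading=144, draw]
  RT 36: heading 144 -> 108
  -- iteration 8/10 --
  FD 6: (-4.854,-14.939) -> (-6.708,-9.233) [heading=108, draw]
  RT 36: heading 108 -> 72
  -- iteration 9/10 --
  FD 6: (-6.708,-9.233) -> (-4.854,-3.527) [heading=72, draw]
  RT 36: heading 72 -> 36
  -- iteration 10/10 --
  FD 6: (-4.854,-3.527) -> (0,0) [heading=36, draw]
  RT 36: heading 36 -> 0
]
Final: pos=(0,0), heading=0, 10 segment(s) drawn

Start position: (0, 0)
Final position: (0, 0)
Distance = 0; < 1e-6 -> CLOSED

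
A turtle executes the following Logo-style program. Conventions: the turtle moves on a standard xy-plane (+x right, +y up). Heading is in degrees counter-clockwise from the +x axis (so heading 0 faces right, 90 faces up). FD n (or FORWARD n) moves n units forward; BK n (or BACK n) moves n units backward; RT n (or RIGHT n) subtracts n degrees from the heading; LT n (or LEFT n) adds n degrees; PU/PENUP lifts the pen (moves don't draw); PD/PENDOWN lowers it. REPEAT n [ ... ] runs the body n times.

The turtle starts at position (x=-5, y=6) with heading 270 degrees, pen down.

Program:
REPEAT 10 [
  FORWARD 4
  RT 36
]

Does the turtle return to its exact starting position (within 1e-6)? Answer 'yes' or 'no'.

Executing turtle program step by step:
Start: pos=(-5,6), heading=270, pen down
REPEAT 10 [
  -- iteration 1/10 --
  FD 4: (-5,6) -> (-5,2) [heading=270, draw]
  RT 36: heading 270 -> 234
  -- iteration 2/10 --
  FD 4: (-5,2) -> (-7.351,-1.236) [heading=234, draw]
  RT 36: heading 234 -> 198
  -- iteration 3/10 --
  FD 4: (-7.351,-1.236) -> (-11.155,-2.472) [heading=198, draw]
  RT 36: heading 198 -> 162
  -- iteration 4/10 --
  FD 4: (-11.155,-2.472) -> (-14.96,-1.236) [heading=162, draw]
  RT 36: heading 162 -> 126
  -- iteration 5/10 --
  FD 4: (-14.96,-1.236) -> (-17.311,2) [heading=126, draw]
  RT 36: heading 126 -> 90
  -- iteration 6/10 --
  FD 4: (-17.311,2) -> (-17.311,6) [heading=90, draw]
  RT 36: heading 90 -> 54
  -- iteration 7/10 --
  FD 4: (-17.311,6) -> (-14.96,9.236) [heading=54, draw]
  RT 36: heading 54 -> 18
  -- iteration 8/10 --
  FD 4: (-14.96,9.236) -> (-11.155,10.472) [heading=18, draw]
  RT 36: heading 18 -> 342
  -- iteration 9/10 --
  FD 4: (-11.155,10.472) -> (-7.351,9.236) [heading=342, draw]
  RT 36: heading 342 -> 306
  -- iteration 10/10 --
  FD 4: (-7.351,9.236) -> (-5,6) [heading=306, draw]
  RT 36: heading 306 -> 270
]
Final: pos=(-5,6), heading=270, 10 segment(s) drawn

Start position: (-5, 6)
Final position: (-5, 6)
Distance = 0; < 1e-6 -> CLOSED

Answer: yes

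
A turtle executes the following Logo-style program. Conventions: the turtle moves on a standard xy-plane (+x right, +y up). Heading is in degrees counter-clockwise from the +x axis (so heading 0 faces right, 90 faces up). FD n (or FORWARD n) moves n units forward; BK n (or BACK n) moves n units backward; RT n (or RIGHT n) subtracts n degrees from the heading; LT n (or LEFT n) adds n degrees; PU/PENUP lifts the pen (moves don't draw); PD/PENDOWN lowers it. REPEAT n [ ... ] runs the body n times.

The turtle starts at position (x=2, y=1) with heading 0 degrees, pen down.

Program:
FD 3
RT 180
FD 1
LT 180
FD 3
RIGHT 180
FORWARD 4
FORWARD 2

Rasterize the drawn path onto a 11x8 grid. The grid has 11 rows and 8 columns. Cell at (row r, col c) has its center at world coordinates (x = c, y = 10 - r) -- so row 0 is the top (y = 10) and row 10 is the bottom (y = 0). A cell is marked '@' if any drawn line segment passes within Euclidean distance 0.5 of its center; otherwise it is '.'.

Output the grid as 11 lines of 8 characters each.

Segment 0: (2,1) -> (5,1)
Segment 1: (5,1) -> (4,1)
Segment 2: (4,1) -> (7,1)
Segment 3: (7,1) -> (3,1)
Segment 4: (3,1) -> (1,1)

Answer: ........
........
........
........
........
........
........
........
........
.@@@@@@@
........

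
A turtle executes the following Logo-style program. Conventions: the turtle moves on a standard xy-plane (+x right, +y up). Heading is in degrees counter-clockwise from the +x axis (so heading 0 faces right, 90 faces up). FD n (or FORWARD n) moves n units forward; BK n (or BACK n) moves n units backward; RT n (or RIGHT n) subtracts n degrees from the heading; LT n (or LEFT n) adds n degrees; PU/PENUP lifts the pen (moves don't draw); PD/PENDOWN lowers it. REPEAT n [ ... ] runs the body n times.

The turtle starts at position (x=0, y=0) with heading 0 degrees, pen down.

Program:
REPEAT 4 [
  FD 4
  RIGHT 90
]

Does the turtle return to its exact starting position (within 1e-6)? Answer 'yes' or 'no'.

Answer: yes

Derivation:
Executing turtle program step by step:
Start: pos=(0,0), heading=0, pen down
REPEAT 4 [
  -- iteration 1/4 --
  FD 4: (0,0) -> (4,0) [heading=0, draw]
  RT 90: heading 0 -> 270
  -- iteration 2/4 --
  FD 4: (4,0) -> (4,-4) [heading=270, draw]
  RT 90: heading 270 -> 180
  -- iteration 3/4 --
  FD 4: (4,-4) -> (0,-4) [heading=180, draw]
  RT 90: heading 180 -> 90
  -- iteration 4/4 --
  FD 4: (0,-4) -> (0,0) [heading=90, draw]
  RT 90: heading 90 -> 0
]
Final: pos=(0,0), heading=0, 4 segment(s) drawn

Start position: (0, 0)
Final position: (0, 0)
Distance = 0; < 1e-6 -> CLOSED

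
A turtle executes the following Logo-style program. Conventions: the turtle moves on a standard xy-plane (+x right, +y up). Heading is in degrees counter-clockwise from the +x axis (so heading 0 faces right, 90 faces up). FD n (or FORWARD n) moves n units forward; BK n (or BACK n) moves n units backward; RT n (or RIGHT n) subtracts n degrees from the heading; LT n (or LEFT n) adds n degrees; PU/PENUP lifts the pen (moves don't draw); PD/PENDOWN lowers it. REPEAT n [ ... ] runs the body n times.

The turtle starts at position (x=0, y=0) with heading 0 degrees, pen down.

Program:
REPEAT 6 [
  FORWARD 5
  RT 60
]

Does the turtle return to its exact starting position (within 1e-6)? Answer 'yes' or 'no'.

Executing turtle program step by step:
Start: pos=(0,0), heading=0, pen down
REPEAT 6 [
  -- iteration 1/6 --
  FD 5: (0,0) -> (5,0) [heading=0, draw]
  RT 60: heading 0 -> 300
  -- iteration 2/6 --
  FD 5: (5,0) -> (7.5,-4.33) [heading=300, draw]
  RT 60: heading 300 -> 240
  -- iteration 3/6 --
  FD 5: (7.5,-4.33) -> (5,-8.66) [heading=240, draw]
  RT 60: heading 240 -> 180
  -- iteration 4/6 --
  FD 5: (5,-8.66) -> (0,-8.66) [heading=180, draw]
  RT 60: heading 180 -> 120
  -- iteration 5/6 --
  FD 5: (0,-8.66) -> (-2.5,-4.33) [heading=120, draw]
  RT 60: heading 120 -> 60
  -- iteration 6/6 --
  FD 5: (-2.5,-4.33) -> (0,0) [heading=60, draw]
  RT 60: heading 60 -> 0
]
Final: pos=(0,0), heading=0, 6 segment(s) drawn

Start position: (0, 0)
Final position: (0, 0)
Distance = 0; < 1e-6 -> CLOSED

Answer: yes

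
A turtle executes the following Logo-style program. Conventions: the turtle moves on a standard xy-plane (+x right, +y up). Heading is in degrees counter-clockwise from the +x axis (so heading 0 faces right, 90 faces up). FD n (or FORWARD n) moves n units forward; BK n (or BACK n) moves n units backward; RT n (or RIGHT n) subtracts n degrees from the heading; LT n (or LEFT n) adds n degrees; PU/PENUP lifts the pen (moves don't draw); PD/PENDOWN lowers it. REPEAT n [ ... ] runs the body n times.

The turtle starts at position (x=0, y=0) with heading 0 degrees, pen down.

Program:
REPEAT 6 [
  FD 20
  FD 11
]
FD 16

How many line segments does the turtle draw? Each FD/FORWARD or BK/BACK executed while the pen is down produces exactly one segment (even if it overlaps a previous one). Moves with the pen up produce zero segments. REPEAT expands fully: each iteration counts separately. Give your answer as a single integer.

Executing turtle program step by step:
Start: pos=(0,0), heading=0, pen down
REPEAT 6 [
  -- iteration 1/6 --
  FD 20: (0,0) -> (20,0) [heading=0, draw]
  FD 11: (20,0) -> (31,0) [heading=0, draw]
  -- iteration 2/6 --
  FD 20: (31,0) -> (51,0) [heading=0, draw]
  FD 11: (51,0) -> (62,0) [heading=0, draw]
  -- iteration 3/6 --
  FD 20: (62,0) -> (82,0) [heading=0, draw]
  FD 11: (82,0) -> (93,0) [heading=0, draw]
  -- iteration 4/6 --
  FD 20: (93,0) -> (113,0) [heading=0, draw]
  FD 11: (113,0) -> (124,0) [heading=0, draw]
  -- iteration 5/6 --
  FD 20: (124,0) -> (144,0) [heading=0, draw]
  FD 11: (144,0) -> (155,0) [heading=0, draw]
  -- iteration 6/6 --
  FD 20: (155,0) -> (175,0) [heading=0, draw]
  FD 11: (175,0) -> (186,0) [heading=0, draw]
]
FD 16: (186,0) -> (202,0) [heading=0, draw]
Final: pos=(202,0), heading=0, 13 segment(s) drawn
Segments drawn: 13

Answer: 13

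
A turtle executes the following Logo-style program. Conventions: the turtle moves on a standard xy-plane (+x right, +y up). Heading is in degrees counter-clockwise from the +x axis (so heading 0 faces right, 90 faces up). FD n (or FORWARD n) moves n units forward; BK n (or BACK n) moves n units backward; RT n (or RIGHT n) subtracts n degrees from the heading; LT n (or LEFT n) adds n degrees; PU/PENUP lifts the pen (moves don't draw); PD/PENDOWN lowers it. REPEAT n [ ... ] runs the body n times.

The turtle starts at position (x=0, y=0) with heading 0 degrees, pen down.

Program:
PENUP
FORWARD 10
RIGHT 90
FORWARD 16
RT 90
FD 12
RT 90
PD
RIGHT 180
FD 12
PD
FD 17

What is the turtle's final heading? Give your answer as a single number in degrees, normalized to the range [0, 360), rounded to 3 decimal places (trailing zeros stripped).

Executing turtle program step by step:
Start: pos=(0,0), heading=0, pen down
PU: pen up
FD 10: (0,0) -> (10,0) [heading=0, move]
RT 90: heading 0 -> 270
FD 16: (10,0) -> (10,-16) [heading=270, move]
RT 90: heading 270 -> 180
FD 12: (10,-16) -> (-2,-16) [heading=180, move]
RT 90: heading 180 -> 90
PD: pen down
RT 180: heading 90 -> 270
FD 12: (-2,-16) -> (-2,-28) [heading=270, draw]
PD: pen down
FD 17: (-2,-28) -> (-2,-45) [heading=270, draw]
Final: pos=(-2,-45), heading=270, 2 segment(s) drawn

Answer: 270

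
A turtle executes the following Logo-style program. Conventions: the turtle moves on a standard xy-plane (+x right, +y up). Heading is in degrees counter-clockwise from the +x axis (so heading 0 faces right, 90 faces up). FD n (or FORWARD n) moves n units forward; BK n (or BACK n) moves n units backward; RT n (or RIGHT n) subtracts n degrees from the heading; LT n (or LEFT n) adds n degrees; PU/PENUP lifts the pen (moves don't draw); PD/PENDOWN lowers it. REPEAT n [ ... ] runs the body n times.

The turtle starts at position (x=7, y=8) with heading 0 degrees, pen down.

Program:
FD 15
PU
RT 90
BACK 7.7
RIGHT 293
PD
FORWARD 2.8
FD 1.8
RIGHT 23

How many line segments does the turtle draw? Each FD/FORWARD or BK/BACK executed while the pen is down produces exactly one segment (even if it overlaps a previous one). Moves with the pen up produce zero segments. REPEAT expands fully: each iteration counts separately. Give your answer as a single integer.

Executing turtle program step by step:
Start: pos=(7,8), heading=0, pen down
FD 15: (7,8) -> (22,8) [heading=0, draw]
PU: pen up
RT 90: heading 0 -> 270
BK 7.7: (22,8) -> (22,15.7) [heading=270, move]
RT 293: heading 270 -> 337
PD: pen down
FD 2.8: (22,15.7) -> (24.577,14.606) [heading=337, draw]
FD 1.8: (24.577,14.606) -> (26.234,13.903) [heading=337, draw]
RT 23: heading 337 -> 314
Final: pos=(26.234,13.903), heading=314, 3 segment(s) drawn
Segments drawn: 3

Answer: 3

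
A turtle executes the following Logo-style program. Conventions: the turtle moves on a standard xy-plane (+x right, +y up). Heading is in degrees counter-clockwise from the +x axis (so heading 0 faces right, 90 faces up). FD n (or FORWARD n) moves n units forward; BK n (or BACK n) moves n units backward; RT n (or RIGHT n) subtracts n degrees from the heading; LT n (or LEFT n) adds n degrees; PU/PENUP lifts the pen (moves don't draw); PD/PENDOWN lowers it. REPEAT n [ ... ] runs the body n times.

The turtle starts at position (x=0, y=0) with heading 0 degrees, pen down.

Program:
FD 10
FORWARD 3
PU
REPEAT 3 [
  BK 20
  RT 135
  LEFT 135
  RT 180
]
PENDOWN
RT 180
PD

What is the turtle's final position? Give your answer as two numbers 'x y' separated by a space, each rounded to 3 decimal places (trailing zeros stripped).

Answer: -7 0

Derivation:
Executing turtle program step by step:
Start: pos=(0,0), heading=0, pen down
FD 10: (0,0) -> (10,0) [heading=0, draw]
FD 3: (10,0) -> (13,0) [heading=0, draw]
PU: pen up
REPEAT 3 [
  -- iteration 1/3 --
  BK 20: (13,0) -> (-7,0) [heading=0, move]
  RT 135: heading 0 -> 225
  LT 135: heading 225 -> 0
  RT 180: heading 0 -> 180
  -- iteration 2/3 --
  BK 20: (-7,0) -> (13,0) [heading=180, move]
  RT 135: heading 180 -> 45
  LT 135: heading 45 -> 180
  RT 180: heading 180 -> 0
  -- iteration 3/3 --
  BK 20: (13,0) -> (-7,0) [heading=0, move]
  RT 135: heading 0 -> 225
  LT 135: heading 225 -> 0
  RT 180: heading 0 -> 180
]
PD: pen down
RT 180: heading 180 -> 0
PD: pen down
Final: pos=(-7,0), heading=0, 2 segment(s) drawn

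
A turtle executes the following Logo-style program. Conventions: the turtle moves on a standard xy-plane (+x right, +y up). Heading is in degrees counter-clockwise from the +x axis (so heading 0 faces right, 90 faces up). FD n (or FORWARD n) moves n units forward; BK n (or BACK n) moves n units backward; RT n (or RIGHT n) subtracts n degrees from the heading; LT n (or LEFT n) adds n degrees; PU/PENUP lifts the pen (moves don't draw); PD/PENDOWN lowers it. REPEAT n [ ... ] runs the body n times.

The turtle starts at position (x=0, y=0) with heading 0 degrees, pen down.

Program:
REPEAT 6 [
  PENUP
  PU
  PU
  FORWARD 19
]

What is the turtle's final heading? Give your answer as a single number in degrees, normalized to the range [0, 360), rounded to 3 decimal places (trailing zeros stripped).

Executing turtle program step by step:
Start: pos=(0,0), heading=0, pen down
REPEAT 6 [
  -- iteration 1/6 --
  PU: pen up
  PU: pen up
  PU: pen up
  FD 19: (0,0) -> (19,0) [heading=0, move]
  -- iteration 2/6 --
  PU: pen up
  PU: pen up
  PU: pen up
  FD 19: (19,0) -> (38,0) [heading=0, move]
  -- iteration 3/6 --
  PU: pen up
  PU: pen up
  PU: pen up
  FD 19: (38,0) -> (57,0) [heading=0, move]
  -- iteration 4/6 --
  PU: pen up
  PU: pen up
  PU: pen up
  FD 19: (57,0) -> (76,0) [heading=0, move]
  -- iteration 5/6 --
  PU: pen up
  PU: pen up
  PU: pen up
  FD 19: (76,0) -> (95,0) [heading=0, move]
  -- iteration 6/6 --
  PU: pen up
  PU: pen up
  PU: pen up
  FD 19: (95,0) -> (114,0) [heading=0, move]
]
Final: pos=(114,0), heading=0, 0 segment(s) drawn

Answer: 0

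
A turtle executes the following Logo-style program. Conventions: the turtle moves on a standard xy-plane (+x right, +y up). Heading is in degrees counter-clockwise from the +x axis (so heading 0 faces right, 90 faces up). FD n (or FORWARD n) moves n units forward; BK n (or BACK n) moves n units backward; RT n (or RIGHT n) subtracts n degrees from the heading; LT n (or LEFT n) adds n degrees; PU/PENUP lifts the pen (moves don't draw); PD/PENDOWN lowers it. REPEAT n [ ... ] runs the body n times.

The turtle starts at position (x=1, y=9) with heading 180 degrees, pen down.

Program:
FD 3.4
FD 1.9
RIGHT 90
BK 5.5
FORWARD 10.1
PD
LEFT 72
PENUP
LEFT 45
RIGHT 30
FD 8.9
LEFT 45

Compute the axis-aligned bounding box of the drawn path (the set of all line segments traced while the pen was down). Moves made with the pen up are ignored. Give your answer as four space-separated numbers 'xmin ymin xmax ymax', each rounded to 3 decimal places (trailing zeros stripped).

Executing turtle program step by step:
Start: pos=(1,9), heading=180, pen down
FD 3.4: (1,9) -> (-2.4,9) [heading=180, draw]
FD 1.9: (-2.4,9) -> (-4.3,9) [heading=180, draw]
RT 90: heading 180 -> 90
BK 5.5: (-4.3,9) -> (-4.3,3.5) [heading=90, draw]
FD 10.1: (-4.3,3.5) -> (-4.3,13.6) [heading=90, draw]
PD: pen down
LT 72: heading 90 -> 162
PU: pen up
LT 45: heading 162 -> 207
RT 30: heading 207 -> 177
FD 8.9: (-4.3,13.6) -> (-13.188,14.066) [heading=177, move]
LT 45: heading 177 -> 222
Final: pos=(-13.188,14.066), heading=222, 4 segment(s) drawn

Segment endpoints: x in {-4.3, -4.3, -2.4, 1}, y in {3.5, 9, 13.6}
xmin=-4.3, ymin=3.5, xmax=1, ymax=13.6

Answer: -4.3 3.5 1 13.6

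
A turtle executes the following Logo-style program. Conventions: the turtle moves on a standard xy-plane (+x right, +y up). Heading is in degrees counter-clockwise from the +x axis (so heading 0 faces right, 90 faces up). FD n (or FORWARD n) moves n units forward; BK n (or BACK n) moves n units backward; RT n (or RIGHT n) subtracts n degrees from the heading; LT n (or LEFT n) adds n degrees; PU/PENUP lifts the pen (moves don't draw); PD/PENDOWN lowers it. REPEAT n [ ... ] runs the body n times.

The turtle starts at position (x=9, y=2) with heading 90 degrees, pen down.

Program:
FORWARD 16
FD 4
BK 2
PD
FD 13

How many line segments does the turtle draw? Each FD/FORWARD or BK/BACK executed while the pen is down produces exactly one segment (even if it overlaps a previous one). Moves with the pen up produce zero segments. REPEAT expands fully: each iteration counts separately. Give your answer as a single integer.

Executing turtle program step by step:
Start: pos=(9,2), heading=90, pen down
FD 16: (9,2) -> (9,18) [heading=90, draw]
FD 4: (9,18) -> (9,22) [heading=90, draw]
BK 2: (9,22) -> (9,20) [heading=90, draw]
PD: pen down
FD 13: (9,20) -> (9,33) [heading=90, draw]
Final: pos=(9,33), heading=90, 4 segment(s) drawn
Segments drawn: 4

Answer: 4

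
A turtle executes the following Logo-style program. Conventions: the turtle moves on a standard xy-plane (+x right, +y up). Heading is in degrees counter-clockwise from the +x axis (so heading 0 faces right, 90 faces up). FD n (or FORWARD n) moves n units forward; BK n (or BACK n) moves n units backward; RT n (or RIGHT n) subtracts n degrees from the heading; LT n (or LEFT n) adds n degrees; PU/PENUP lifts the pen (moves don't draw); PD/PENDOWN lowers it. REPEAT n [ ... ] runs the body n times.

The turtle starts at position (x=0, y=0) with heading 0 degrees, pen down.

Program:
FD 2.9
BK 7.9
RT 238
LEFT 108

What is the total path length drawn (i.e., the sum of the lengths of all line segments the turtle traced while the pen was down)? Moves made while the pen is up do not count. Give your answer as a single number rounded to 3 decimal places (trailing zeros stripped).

Executing turtle program step by step:
Start: pos=(0,0), heading=0, pen down
FD 2.9: (0,0) -> (2.9,0) [heading=0, draw]
BK 7.9: (2.9,0) -> (-5,0) [heading=0, draw]
RT 238: heading 0 -> 122
LT 108: heading 122 -> 230
Final: pos=(-5,0), heading=230, 2 segment(s) drawn

Segment lengths:
  seg 1: (0,0) -> (2.9,0), length = 2.9
  seg 2: (2.9,0) -> (-5,0), length = 7.9
Total = 10.8

Answer: 10.8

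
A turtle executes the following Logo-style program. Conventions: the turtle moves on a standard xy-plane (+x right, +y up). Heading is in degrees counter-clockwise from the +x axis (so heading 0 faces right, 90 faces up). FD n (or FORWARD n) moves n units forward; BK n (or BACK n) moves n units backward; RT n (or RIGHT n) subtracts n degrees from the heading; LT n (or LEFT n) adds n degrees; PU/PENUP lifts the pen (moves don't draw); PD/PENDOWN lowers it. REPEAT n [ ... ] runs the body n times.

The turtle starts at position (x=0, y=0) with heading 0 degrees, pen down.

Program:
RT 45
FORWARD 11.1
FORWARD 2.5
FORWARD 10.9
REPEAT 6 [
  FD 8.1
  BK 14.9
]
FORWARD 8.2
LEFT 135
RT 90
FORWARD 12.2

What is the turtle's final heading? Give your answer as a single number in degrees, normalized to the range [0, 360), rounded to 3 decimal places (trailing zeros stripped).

Answer: 0

Derivation:
Executing turtle program step by step:
Start: pos=(0,0), heading=0, pen down
RT 45: heading 0 -> 315
FD 11.1: (0,0) -> (7.849,-7.849) [heading=315, draw]
FD 2.5: (7.849,-7.849) -> (9.617,-9.617) [heading=315, draw]
FD 10.9: (9.617,-9.617) -> (17.324,-17.324) [heading=315, draw]
REPEAT 6 [
  -- iteration 1/6 --
  FD 8.1: (17.324,-17.324) -> (23.052,-23.052) [heading=315, draw]
  BK 14.9: (23.052,-23.052) -> (12.516,-12.516) [heading=315, draw]
  -- iteration 2/6 --
  FD 8.1: (12.516,-12.516) -> (18.243,-18.243) [heading=315, draw]
  BK 14.9: (18.243,-18.243) -> (7.707,-7.707) [heading=315, draw]
  -- iteration 3/6 --
  FD 8.1: (7.707,-7.707) -> (13.435,-13.435) [heading=315, draw]
  BK 14.9: (13.435,-13.435) -> (2.899,-2.899) [heading=315, draw]
  -- iteration 4/6 --
  FD 8.1: (2.899,-2.899) -> (8.627,-8.627) [heading=315, draw]
  BK 14.9: (8.627,-8.627) -> (-1.909,1.909) [heading=315, draw]
  -- iteration 5/6 --
  FD 8.1: (-1.909,1.909) -> (3.818,-3.818) [heading=315, draw]
  BK 14.9: (3.818,-3.818) -> (-6.718,6.718) [heading=315, draw]
  -- iteration 6/6 --
  FD 8.1: (-6.718,6.718) -> (-0.99,0.99) [heading=315, draw]
  BK 14.9: (-0.99,0.99) -> (-11.526,11.526) [heading=315, draw]
]
FD 8.2: (-11.526,11.526) -> (-5.728,5.728) [heading=315, draw]
LT 135: heading 315 -> 90
RT 90: heading 90 -> 0
FD 12.2: (-5.728,5.728) -> (6.472,5.728) [heading=0, draw]
Final: pos=(6.472,5.728), heading=0, 17 segment(s) drawn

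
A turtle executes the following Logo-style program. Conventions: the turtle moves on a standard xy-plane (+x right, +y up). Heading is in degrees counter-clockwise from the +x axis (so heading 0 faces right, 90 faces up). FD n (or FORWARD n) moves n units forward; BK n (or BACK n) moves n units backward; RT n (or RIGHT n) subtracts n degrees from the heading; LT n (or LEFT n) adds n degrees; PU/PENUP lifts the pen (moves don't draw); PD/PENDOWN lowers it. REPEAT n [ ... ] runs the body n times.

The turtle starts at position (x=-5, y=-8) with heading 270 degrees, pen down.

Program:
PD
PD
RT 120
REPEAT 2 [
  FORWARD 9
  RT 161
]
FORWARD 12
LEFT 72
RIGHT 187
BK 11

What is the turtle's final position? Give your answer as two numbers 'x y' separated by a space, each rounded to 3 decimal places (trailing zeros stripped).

Answer: -19.059 -17.407

Derivation:
Executing turtle program step by step:
Start: pos=(-5,-8), heading=270, pen down
PD: pen down
PD: pen down
RT 120: heading 270 -> 150
REPEAT 2 [
  -- iteration 1/2 --
  FD 9: (-5,-8) -> (-12.794,-3.5) [heading=150, draw]
  RT 161: heading 150 -> 349
  -- iteration 2/2 --
  FD 9: (-12.794,-3.5) -> (-3.96,-5.217) [heading=349, draw]
  RT 161: heading 349 -> 188
]
FD 12: (-3.96,-5.217) -> (-15.843,-6.887) [heading=188, draw]
LT 72: heading 188 -> 260
RT 187: heading 260 -> 73
BK 11: (-15.843,-6.887) -> (-19.059,-17.407) [heading=73, draw]
Final: pos=(-19.059,-17.407), heading=73, 4 segment(s) drawn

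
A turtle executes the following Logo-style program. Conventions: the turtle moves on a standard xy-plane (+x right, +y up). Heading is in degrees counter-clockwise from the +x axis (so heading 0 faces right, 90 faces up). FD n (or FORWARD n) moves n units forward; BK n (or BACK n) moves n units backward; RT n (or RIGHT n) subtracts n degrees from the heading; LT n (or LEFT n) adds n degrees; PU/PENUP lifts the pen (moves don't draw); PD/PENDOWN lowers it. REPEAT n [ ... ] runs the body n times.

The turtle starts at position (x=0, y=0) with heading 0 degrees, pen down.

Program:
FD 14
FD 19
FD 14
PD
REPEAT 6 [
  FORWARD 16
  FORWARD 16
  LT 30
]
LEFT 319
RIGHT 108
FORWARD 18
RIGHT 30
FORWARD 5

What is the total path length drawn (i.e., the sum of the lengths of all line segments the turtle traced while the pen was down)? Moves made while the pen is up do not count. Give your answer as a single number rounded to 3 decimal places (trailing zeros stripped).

Answer: 262

Derivation:
Executing turtle program step by step:
Start: pos=(0,0), heading=0, pen down
FD 14: (0,0) -> (14,0) [heading=0, draw]
FD 19: (14,0) -> (33,0) [heading=0, draw]
FD 14: (33,0) -> (47,0) [heading=0, draw]
PD: pen down
REPEAT 6 [
  -- iteration 1/6 --
  FD 16: (47,0) -> (63,0) [heading=0, draw]
  FD 16: (63,0) -> (79,0) [heading=0, draw]
  LT 30: heading 0 -> 30
  -- iteration 2/6 --
  FD 16: (79,0) -> (92.856,8) [heading=30, draw]
  FD 16: (92.856,8) -> (106.713,16) [heading=30, draw]
  LT 30: heading 30 -> 60
  -- iteration 3/6 --
  FD 16: (106.713,16) -> (114.713,29.856) [heading=60, draw]
  FD 16: (114.713,29.856) -> (122.713,43.713) [heading=60, draw]
  LT 30: heading 60 -> 90
  -- iteration 4/6 --
  FD 16: (122.713,43.713) -> (122.713,59.713) [heading=90, draw]
  FD 16: (122.713,59.713) -> (122.713,75.713) [heading=90, draw]
  LT 30: heading 90 -> 120
  -- iteration 5/6 --
  FD 16: (122.713,75.713) -> (114.713,89.569) [heading=120, draw]
  FD 16: (114.713,89.569) -> (106.713,103.426) [heading=120, draw]
  LT 30: heading 120 -> 150
  -- iteration 6/6 --
  FD 16: (106.713,103.426) -> (92.856,111.426) [heading=150, draw]
  FD 16: (92.856,111.426) -> (79,119.426) [heading=150, draw]
  LT 30: heading 150 -> 180
]
LT 319: heading 180 -> 139
RT 108: heading 139 -> 31
FD 18: (79,119.426) -> (94.429,128.696) [heading=31, draw]
RT 30: heading 31 -> 1
FD 5: (94.429,128.696) -> (99.428,128.784) [heading=1, draw]
Final: pos=(99.428,128.784), heading=1, 17 segment(s) drawn

Segment lengths:
  seg 1: (0,0) -> (14,0), length = 14
  seg 2: (14,0) -> (33,0), length = 19
  seg 3: (33,0) -> (47,0), length = 14
  seg 4: (47,0) -> (63,0), length = 16
  seg 5: (63,0) -> (79,0), length = 16
  seg 6: (79,0) -> (92.856,8), length = 16
  seg 7: (92.856,8) -> (106.713,16), length = 16
  seg 8: (106.713,16) -> (114.713,29.856), length = 16
  seg 9: (114.713,29.856) -> (122.713,43.713), length = 16
  seg 10: (122.713,43.713) -> (122.713,59.713), length = 16
  seg 11: (122.713,59.713) -> (122.713,75.713), length = 16
  seg 12: (122.713,75.713) -> (114.713,89.569), length = 16
  seg 13: (114.713,89.569) -> (106.713,103.426), length = 16
  seg 14: (106.713,103.426) -> (92.856,111.426), length = 16
  seg 15: (92.856,111.426) -> (79,119.426), length = 16
  seg 16: (79,119.426) -> (94.429,128.696), length = 18
  seg 17: (94.429,128.696) -> (99.428,128.784), length = 5
Total = 262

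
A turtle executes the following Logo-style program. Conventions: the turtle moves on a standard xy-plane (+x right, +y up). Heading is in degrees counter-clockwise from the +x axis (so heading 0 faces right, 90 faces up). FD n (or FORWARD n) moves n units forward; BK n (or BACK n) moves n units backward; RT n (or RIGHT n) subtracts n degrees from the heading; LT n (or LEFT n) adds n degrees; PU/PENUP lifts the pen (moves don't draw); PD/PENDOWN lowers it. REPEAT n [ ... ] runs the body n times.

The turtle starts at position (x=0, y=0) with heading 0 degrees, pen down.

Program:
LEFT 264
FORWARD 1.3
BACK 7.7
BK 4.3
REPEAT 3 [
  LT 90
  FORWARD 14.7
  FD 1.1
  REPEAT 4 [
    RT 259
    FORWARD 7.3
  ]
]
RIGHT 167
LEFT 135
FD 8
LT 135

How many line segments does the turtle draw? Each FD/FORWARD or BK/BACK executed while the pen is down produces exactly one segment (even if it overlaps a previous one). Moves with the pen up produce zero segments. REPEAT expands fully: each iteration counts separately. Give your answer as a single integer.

Executing turtle program step by step:
Start: pos=(0,0), heading=0, pen down
LT 264: heading 0 -> 264
FD 1.3: (0,0) -> (-0.136,-1.293) [heading=264, draw]
BK 7.7: (-0.136,-1.293) -> (0.669,6.365) [heading=264, draw]
BK 4.3: (0.669,6.365) -> (1.118,10.641) [heading=264, draw]
REPEAT 3 [
  -- iteration 1/3 --
  LT 90: heading 264 -> 354
  FD 14.7: (1.118,10.641) -> (15.738,9.105) [heading=354, draw]
  FD 1.1: (15.738,9.105) -> (16.832,8.99) [heading=354, draw]
  REPEAT 4 [
    -- iteration 1/4 --
    RT 259: heading 354 -> 95
    FD 7.3: (16.832,8.99) -> (16.196,16.262) [heading=95, draw]
    -- iteration 2/4 --
    RT 259: heading 95 -> 196
    FD 7.3: (16.196,16.262) -> (9.178,14.25) [heading=196, draw]
    -- iteration 3/4 --
    RT 259: heading 196 -> 297
    FD 7.3: (9.178,14.25) -> (12.493,7.746) [heading=297, draw]
    -- iteration 4/4 --
    RT 259: heading 297 -> 38
    FD 7.3: (12.493,7.746) -> (18.245,12.24) [heading=38, draw]
  ]
  -- iteration 2/3 --
  LT 90: heading 38 -> 128
  FD 14.7: (18.245,12.24) -> (9.195,23.824) [heading=128, draw]
  FD 1.1: (9.195,23.824) -> (8.518,24.69) [heading=128, draw]
  REPEAT 4 [
    -- iteration 1/4 --
    RT 259: heading 128 -> 229
    FD 7.3: (8.518,24.69) -> (3.728,19.181) [heading=229, draw]
    -- iteration 2/4 --
    RT 259: heading 229 -> 330
    FD 7.3: (3.728,19.181) -> (10.05,15.531) [heading=330, draw]
    -- iteration 3/4 --
    RT 259: heading 330 -> 71
    FD 7.3: (10.05,15.531) -> (12.427,22.433) [heading=71, draw]
    -- iteration 4/4 --
    RT 259: heading 71 -> 172
    FD 7.3: (12.427,22.433) -> (5.198,23.449) [heading=172, draw]
  ]
  -- iteration 3/3 --
  LT 90: heading 172 -> 262
  FD 14.7: (5.198,23.449) -> (3.152,8.892) [heading=262, draw]
  FD 1.1: (3.152,8.892) -> (2.999,7.803) [heading=262, draw]
  REPEAT 4 [
    -- iteration 1/4 --
    RT 259: heading 262 -> 3
    FD 7.3: (2.999,7.803) -> (10.289,8.185) [heading=3, draw]
    -- iteration 2/4 --
    RT 259: heading 3 -> 104
    FD 7.3: (10.289,8.185) -> (8.523,15.268) [heading=104, draw]
    -- iteration 3/4 --
    RT 259: heading 104 -> 205
    FD 7.3: (8.523,15.268) -> (1.907,12.183) [heading=205, draw]
    -- iteration 4/4 --
    RT 259: heading 205 -> 306
    FD 7.3: (1.907,12.183) -> (6.198,6.277) [heading=306, draw]
  ]
]
RT 167: heading 306 -> 139
LT 135: heading 139 -> 274
FD 8: (6.198,6.277) -> (6.756,-1.703) [heading=274, draw]
LT 135: heading 274 -> 49
Final: pos=(6.756,-1.703), heading=49, 22 segment(s) drawn
Segments drawn: 22

Answer: 22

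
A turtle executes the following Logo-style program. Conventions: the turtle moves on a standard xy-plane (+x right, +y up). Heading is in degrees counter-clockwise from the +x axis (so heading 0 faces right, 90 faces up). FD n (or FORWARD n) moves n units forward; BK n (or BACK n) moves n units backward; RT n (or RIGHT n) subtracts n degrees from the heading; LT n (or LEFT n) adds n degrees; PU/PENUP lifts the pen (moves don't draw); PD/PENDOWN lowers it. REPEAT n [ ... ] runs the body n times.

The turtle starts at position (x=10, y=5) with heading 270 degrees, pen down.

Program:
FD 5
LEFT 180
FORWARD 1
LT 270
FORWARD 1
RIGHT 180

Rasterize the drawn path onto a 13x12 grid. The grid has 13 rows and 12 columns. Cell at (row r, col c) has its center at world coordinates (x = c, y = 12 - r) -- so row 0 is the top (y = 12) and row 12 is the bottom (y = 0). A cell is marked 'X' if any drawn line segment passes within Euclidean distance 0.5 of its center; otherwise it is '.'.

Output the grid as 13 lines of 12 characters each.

Answer: ............
............
............
............
............
............
............
..........X.
..........X.
..........X.
..........X.
..........XX
..........X.

Derivation:
Segment 0: (10,5) -> (10,0)
Segment 1: (10,0) -> (10,1)
Segment 2: (10,1) -> (11,1)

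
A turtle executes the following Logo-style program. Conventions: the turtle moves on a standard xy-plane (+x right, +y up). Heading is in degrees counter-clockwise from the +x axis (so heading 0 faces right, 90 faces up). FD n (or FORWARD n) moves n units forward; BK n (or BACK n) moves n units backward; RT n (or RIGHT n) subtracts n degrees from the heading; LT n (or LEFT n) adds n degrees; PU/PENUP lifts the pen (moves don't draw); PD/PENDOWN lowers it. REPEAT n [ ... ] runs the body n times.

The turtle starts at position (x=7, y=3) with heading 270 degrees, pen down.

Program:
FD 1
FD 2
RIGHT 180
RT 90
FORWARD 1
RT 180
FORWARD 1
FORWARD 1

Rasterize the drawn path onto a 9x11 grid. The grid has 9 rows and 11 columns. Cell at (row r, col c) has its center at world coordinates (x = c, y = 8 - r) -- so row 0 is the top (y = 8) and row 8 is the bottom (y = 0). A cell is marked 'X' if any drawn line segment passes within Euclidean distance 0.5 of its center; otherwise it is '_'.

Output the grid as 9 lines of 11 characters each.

Segment 0: (7,3) -> (7,2)
Segment 1: (7,2) -> (7,0)
Segment 2: (7,0) -> (8,0)
Segment 3: (8,0) -> (7,-0)
Segment 4: (7,-0) -> (6,-0)

Answer: ___________
___________
___________
___________
___________
_______X___
_______X___
_______X___
______XXX__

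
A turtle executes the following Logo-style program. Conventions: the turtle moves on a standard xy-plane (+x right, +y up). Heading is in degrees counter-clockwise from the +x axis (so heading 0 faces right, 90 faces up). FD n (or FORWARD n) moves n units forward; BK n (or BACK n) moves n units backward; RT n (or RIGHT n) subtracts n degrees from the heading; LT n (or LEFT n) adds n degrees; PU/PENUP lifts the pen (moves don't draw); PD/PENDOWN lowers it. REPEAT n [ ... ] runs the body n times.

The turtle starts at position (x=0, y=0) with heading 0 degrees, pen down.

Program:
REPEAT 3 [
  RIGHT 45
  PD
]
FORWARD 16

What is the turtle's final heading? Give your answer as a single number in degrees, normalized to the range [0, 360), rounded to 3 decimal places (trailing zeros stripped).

Executing turtle program step by step:
Start: pos=(0,0), heading=0, pen down
REPEAT 3 [
  -- iteration 1/3 --
  RT 45: heading 0 -> 315
  PD: pen down
  -- iteration 2/3 --
  RT 45: heading 315 -> 270
  PD: pen down
  -- iteration 3/3 --
  RT 45: heading 270 -> 225
  PD: pen down
]
FD 16: (0,0) -> (-11.314,-11.314) [heading=225, draw]
Final: pos=(-11.314,-11.314), heading=225, 1 segment(s) drawn

Answer: 225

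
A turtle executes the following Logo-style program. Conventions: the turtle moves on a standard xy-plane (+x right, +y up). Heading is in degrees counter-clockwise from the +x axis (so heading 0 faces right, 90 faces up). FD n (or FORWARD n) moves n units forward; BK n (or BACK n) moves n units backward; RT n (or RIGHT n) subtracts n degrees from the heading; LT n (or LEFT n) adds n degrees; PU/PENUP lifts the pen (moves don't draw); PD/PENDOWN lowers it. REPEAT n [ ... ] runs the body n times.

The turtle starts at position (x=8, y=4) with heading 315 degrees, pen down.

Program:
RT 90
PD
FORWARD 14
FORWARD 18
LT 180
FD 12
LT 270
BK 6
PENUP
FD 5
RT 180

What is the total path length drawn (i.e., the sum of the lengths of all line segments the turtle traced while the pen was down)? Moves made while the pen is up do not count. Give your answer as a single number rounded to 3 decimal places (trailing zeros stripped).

Answer: 50

Derivation:
Executing turtle program step by step:
Start: pos=(8,4), heading=315, pen down
RT 90: heading 315 -> 225
PD: pen down
FD 14: (8,4) -> (-1.899,-5.899) [heading=225, draw]
FD 18: (-1.899,-5.899) -> (-14.627,-18.627) [heading=225, draw]
LT 180: heading 225 -> 45
FD 12: (-14.627,-18.627) -> (-6.142,-10.142) [heading=45, draw]
LT 270: heading 45 -> 315
BK 6: (-6.142,-10.142) -> (-10.385,-5.899) [heading=315, draw]
PU: pen up
FD 5: (-10.385,-5.899) -> (-6.849,-9.435) [heading=315, move]
RT 180: heading 315 -> 135
Final: pos=(-6.849,-9.435), heading=135, 4 segment(s) drawn

Segment lengths:
  seg 1: (8,4) -> (-1.899,-5.899), length = 14
  seg 2: (-1.899,-5.899) -> (-14.627,-18.627), length = 18
  seg 3: (-14.627,-18.627) -> (-6.142,-10.142), length = 12
  seg 4: (-6.142,-10.142) -> (-10.385,-5.899), length = 6
Total = 50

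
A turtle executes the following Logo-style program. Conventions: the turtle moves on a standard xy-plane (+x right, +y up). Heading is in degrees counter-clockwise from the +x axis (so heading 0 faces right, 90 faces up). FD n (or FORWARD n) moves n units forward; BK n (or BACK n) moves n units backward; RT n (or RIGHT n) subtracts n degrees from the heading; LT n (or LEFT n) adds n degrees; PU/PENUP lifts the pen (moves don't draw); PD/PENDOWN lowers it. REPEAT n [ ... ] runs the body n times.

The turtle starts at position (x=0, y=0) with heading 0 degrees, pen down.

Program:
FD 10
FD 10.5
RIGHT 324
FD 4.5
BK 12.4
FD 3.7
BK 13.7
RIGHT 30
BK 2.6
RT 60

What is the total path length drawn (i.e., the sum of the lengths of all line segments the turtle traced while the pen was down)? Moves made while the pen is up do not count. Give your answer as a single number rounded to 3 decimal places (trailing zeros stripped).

Executing turtle program step by step:
Start: pos=(0,0), heading=0, pen down
FD 10: (0,0) -> (10,0) [heading=0, draw]
FD 10.5: (10,0) -> (20.5,0) [heading=0, draw]
RT 324: heading 0 -> 36
FD 4.5: (20.5,0) -> (24.141,2.645) [heading=36, draw]
BK 12.4: (24.141,2.645) -> (14.109,-4.644) [heading=36, draw]
FD 3.7: (14.109,-4.644) -> (17.102,-2.469) [heading=36, draw]
BK 13.7: (17.102,-2.469) -> (6.019,-10.521) [heading=36, draw]
RT 30: heading 36 -> 6
BK 2.6: (6.019,-10.521) -> (3.433,-10.793) [heading=6, draw]
RT 60: heading 6 -> 306
Final: pos=(3.433,-10.793), heading=306, 7 segment(s) drawn

Segment lengths:
  seg 1: (0,0) -> (10,0), length = 10
  seg 2: (10,0) -> (20.5,0), length = 10.5
  seg 3: (20.5,0) -> (24.141,2.645), length = 4.5
  seg 4: (24.141,2.645) -> (14.109,-4.644), length = 12.4
  seg 5: (14.109,-4.644) -> (17.102,-2.469), length = 3.7
  seg 6: (17.102,-2.469) -> (6.019,-10.521), length = 13.7
  seg 7: (6.019,-10.521) -> (3.433,-10.793), length = 2.6
Total = 57.4

Answer: 57.4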